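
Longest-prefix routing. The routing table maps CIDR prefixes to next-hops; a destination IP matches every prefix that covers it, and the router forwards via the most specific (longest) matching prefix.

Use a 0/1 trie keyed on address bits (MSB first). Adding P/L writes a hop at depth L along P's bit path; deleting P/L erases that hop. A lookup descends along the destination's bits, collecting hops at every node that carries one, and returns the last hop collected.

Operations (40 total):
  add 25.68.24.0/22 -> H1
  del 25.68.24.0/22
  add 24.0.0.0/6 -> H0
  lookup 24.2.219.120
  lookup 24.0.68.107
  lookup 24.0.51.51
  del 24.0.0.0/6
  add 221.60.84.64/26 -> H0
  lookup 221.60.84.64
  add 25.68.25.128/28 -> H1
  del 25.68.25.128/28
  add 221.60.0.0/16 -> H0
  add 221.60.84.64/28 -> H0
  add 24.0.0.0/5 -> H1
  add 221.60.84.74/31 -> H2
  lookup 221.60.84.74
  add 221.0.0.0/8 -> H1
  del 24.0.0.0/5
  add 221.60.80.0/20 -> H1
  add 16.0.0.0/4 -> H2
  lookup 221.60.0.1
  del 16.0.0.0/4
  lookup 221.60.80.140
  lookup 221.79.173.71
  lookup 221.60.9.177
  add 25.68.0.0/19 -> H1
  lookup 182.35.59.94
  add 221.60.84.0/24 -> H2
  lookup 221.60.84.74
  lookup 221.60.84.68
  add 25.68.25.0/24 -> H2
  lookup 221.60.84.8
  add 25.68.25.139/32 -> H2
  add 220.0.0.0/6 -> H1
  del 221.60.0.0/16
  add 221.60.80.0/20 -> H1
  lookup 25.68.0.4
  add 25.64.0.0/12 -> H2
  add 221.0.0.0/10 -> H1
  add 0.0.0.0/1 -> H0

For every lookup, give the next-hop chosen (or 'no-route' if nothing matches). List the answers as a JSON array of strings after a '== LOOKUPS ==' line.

Apply in order:
  add 25.68.24.0/22 -> H1 at depth 22
  del 25.68.24.0/22 (clear depth 22)
  add 24.0.0.0/6 -> H0 at depth 6
  Q 24.2.219.120: descend 0001100 ; hops seen [H0] ; pick H0
  Q 24.0.68.107: descend 0001100 ; hops seen [H0] ; pick H0
  Q 24.0.51.51: descend 0001100 ; hops seen [H0] ; pick H0
  del 24.0.0.0/6 (clear depth 6)
  add 221.60.84.64/26 -> H0 at depth 26
  Q 221.60.84.64: descend 11011101001111000101010001 ; hops seen [H0] ; pick H0
  add 25.68.25.128/28 -> H1 at depth 28
  del 25.68.25.128/28 (clear depth 28)
  add 221.60.0.0/16 -> H0 at depth 16
  add 221.60.84.64/28 -> H0 at depth 28
  add 24.0.0.0/5 -> H1 at depth 5
  add 221.60.84.74/31 -> H2 at depth 31
  Q 221.60.84.74: descend 1101110100111100010101000100101 ; hops seen [H0,H0,H0,H2] ; pick H2
  add 221.0.0.0/8 -> H1 at depth 8
  del 24.0.0.0/5 (clear depth 5)
  add 221.60.80.0/20 -> H1 at depth 20
  add 16.0.0.0/4 -> H2 at depth 4
  Q 221.60.0.1: descend 11011101001111000 ; hops seen [H1,H0] ; pick H0
  del 16.0.0.0/4 (clear depth 4)
  Q 221.60.80.140: descend 110111010011110001010 ; hops seen [H1,H0,H1] ; pick H1
  Q 221.79.173.71: descend 110111010 ; hops seen [H1] ; pick H1
  Q 221.60.9.177: descend 11011101001111000 ; hops seen [H1,H0] ; pick H0
  add 25.68.0.0/19 -> H1 at depth 19
  Q 182.35.59.94: descend 1 ; hops seen [∅] ; pick no-route
  add 221.60.84.0/24 -> H2 at depth 24
  Q 221.60.84.74: descend 1101110100111100010101000100101 ; hops seen [H1,H0,H1,H2,H0,H0,H2] ; pick H2
  Q 221.60.84.68: descend 1101110100111100010101000100 ; hops seen [H1,H0,H1,H2,H0,H0] ; pick H0
  add 25.68.25.0/24 -> H2 at depth 24
  Q 221.60.84.8: descend 1101110100111100010101000 ; hops seen [H1,H0,H1,H2] ; pick H2
  add 25.68.25.139/32 -> H2 at depth 32
  add 220.0.0.0/6 -> H1 at depth 6
  del 221.60.0.0/16 (clear depth 16)
  add 221.60.80.0/20 -> H1 at depth 20
  Q 25.68.0.4: descend 0001100101000100000 ; hops seen [H1] ; pick H1
  add 25.64.0.0/12 -> H2 at depth 12
  add 221.0.0.0/10 -> H1 at depth 10
  add 0.0.0.0/1 -> H0 at depth 1

== LOOKUPS ==
["H0","H0","H0","H0","H2","H0","H1","H1","H0","no-route","H2","H0","H2","H1"]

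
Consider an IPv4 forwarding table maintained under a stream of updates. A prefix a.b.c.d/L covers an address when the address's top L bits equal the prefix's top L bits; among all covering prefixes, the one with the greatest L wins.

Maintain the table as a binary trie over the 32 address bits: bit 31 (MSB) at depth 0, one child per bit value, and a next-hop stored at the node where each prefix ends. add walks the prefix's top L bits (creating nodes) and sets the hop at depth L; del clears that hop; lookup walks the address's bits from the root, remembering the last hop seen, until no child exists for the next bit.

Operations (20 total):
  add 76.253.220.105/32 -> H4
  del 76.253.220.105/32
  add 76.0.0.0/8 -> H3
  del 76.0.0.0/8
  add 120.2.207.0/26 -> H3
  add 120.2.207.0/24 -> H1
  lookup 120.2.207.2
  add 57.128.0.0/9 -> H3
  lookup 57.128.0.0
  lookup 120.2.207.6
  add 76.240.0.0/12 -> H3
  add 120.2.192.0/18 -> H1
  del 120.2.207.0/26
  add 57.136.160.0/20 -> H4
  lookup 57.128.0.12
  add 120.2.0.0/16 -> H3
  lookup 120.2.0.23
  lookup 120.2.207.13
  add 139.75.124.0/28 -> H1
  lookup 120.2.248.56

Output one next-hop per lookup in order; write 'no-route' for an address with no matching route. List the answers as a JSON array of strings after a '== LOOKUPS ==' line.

Process each operation:
  add 76.253.220.105/32 -> H4 at depth 32
  - 76.253.220.105/32 clear@32
  add 76.0.0.0/8 -> H3 at depth 8
  - 76.0.0.0/8 clear@8
  add 120.2.207.0/26 -> H3 at depth 26
  add 120.2.207.0/24 -> H1 at depth 24
  Q 120.2.207.2: descend 01111000000000101100111100 ; hops seen [H1,H3] ; pick H3
  add 57.128.0.0/9 -> H3 at depth 9
  Q 57.128.0.0: descend 001110011 ; hops seen [H3] ; pick H3
  Q 120.2.207.6: descend 01111000000000101100111100 ; hops seen [H1,H3] ; pick H3
  add 76.240.0.0/12 -> H3 at depth 12
  add 120.2.192.0/18 -> H1 at depth 18
  - 120.2.207.0/26 clear@26
  add 57.136.160.0/20 -> H4 at depth 20
  Q 57.128.0.12: descend 001110011000 ; hops seen [H3] ; pick H3
  add 120.2.0.0/16 -> H3 at depth 16
  Q 120.2.0.23: descend 0111100000000010 ; hops seen [H3] ; pick H3
  Q 120.2.207.13: descend 01111000000000101100111100 ; hops seen [H3,H1,H1] ; pick H1
  add 139.75.124.0/28 -> H1 at depth 28
  Q 120.2.248.56: descend 011110000000001011 ; hops seen [H3,H1] ; pick H1

== LOOKUPS ==
["H3","H3","H3","H3","H3","H1","H1"]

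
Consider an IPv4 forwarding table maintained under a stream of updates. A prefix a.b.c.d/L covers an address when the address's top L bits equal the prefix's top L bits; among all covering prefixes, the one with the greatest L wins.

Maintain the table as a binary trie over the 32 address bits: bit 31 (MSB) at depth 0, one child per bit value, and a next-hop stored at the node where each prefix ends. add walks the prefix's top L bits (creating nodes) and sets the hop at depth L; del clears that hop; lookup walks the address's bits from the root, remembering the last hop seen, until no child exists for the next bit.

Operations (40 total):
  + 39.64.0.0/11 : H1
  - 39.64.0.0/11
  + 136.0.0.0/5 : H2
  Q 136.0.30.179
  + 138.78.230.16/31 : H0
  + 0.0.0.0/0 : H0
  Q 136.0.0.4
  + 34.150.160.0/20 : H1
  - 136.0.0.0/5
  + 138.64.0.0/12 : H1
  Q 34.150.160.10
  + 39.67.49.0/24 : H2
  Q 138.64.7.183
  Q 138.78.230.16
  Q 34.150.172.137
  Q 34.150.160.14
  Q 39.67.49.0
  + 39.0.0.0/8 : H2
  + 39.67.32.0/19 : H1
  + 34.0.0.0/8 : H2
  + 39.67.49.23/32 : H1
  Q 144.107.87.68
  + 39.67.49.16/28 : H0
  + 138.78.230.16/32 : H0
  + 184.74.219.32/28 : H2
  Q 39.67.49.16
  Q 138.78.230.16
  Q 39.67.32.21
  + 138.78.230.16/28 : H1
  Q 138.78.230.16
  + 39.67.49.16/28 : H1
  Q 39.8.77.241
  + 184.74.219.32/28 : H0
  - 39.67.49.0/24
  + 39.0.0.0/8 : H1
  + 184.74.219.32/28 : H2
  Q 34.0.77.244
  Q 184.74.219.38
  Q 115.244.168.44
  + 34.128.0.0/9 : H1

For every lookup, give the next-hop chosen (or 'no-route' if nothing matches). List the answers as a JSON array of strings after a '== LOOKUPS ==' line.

Apply in order:
  add 39.64.0.0/11 -> H1 at depth 11
  del 39.64.0.0/11 (clear depth 11)
  add 136.0.0.0/5 -> H2 at depth 5
  Q 136.0.30.179: descend 10001 ; hops seen [H2] ; pick H2
  add 138.78.230.16/31 -> H0 at depth 31
  add 0.0.0.0/0 -> H0 at depth 0
  Q 136.0.0.4: descend 100010 ; hops seen [H0,H2] ; pick H2
  add 34.150.160.0/20 -> H1 at depth 20
  del 136.0.0.0/5 (clear depth 5)
  add 138.64.0.0/12 -> H1 at depth 12
  Q 34.150.160.10: descend 00100010100101101010 ; hops seen [H0,H1] ; pick H1
  add 39.67.49.0/24 -> H2 at depth 24
  Q 138.64.7.183: descend 100010100100 ; hops seen [H0,H1] ; pick H1
  Q 138.78.230.16: descend 1000101001001110111001100001000 ; hops seen [H0,H1,H0] ; pick H0
  Q 34.150.172.137: descend 00100010100101101010 ; hops seen [H0,H1] ; pick H1
  Q 34.150.160.14: descend 00100010100101101010 ; hops seen [H0,H1] ; pick H1
  Q 39.67.49.0: descend 001001110100001100110001 ; hops seen [H0,H2] ; pick H2
  add 39.0.0.0/8 -> H2 at depth 8
  add 39.67.32.0/19 -> H1 at depth 19
  add 34.0.0.0/8 -> H2 at depth 8
  add 39.67.49.23/32 -> H1 at depth 32
  Q 144.107.87.68: descend 100 ; hops seen [H0] ; pick H0
  add 39.67.49.16/28 -> H0 at depth 28
  add 138.78.230.16/32 -> H0 at depth 32
  add 184.74.219.32/28 -> H2 at depth 28
  Q 39.67.49.16: descend 00100111010000110011000100010 ; hops seen [H0,H2,H1,H2,H0] ; pick H0
  Q 138.78.230.16: descend 10001010010011101110011000010000 ; hops seen [H0,H1,H0,H0] ; pick H0
  Q 39.67.32.21: descend 0010011101000011001 ; hops seen [H0,H2,H1] ; pick H1
  add 138.78.230.16/28 -> H1 at depth 28
  Q 138.78.230.16: descend 10001010010011101110011000010000 ; hops seen [H0,H1,H1,H0,H0] ; pick H0
  add 39.67.49.16/28 -> H1 at depth 28
  Q 39.8.77.241: descend 001001110 ; hops seen [H0,H2] ; pick H2
  add 184.74.219.32/28 -> H0 at depth 28
  del 39.67.49.0/24 (clear depth 24)
  add 39.0.0.0/8 -> H1 at depth 8
  add 184.74.219.32/28 -> H2 at depth 28
  Q 34.0.77.244: descend 00100010 ; hops seen [H0,H2] ; pick H2
  Q 184.74.219.38: descend 1011100001001010110110110010 ; hops seen [H0,H2] ; pick H2
  Q 115.244.168.44: descend 0 ; hops seen [H0] ; pick H0
  add 34.128.0.0/9 -> H1 at depth 9

== LOOKUPS ==
["H2","H2","H1","H1","H0","H1","H1","H2","H0","H0","H0","H1","H0","H2","H2","H2","H0"]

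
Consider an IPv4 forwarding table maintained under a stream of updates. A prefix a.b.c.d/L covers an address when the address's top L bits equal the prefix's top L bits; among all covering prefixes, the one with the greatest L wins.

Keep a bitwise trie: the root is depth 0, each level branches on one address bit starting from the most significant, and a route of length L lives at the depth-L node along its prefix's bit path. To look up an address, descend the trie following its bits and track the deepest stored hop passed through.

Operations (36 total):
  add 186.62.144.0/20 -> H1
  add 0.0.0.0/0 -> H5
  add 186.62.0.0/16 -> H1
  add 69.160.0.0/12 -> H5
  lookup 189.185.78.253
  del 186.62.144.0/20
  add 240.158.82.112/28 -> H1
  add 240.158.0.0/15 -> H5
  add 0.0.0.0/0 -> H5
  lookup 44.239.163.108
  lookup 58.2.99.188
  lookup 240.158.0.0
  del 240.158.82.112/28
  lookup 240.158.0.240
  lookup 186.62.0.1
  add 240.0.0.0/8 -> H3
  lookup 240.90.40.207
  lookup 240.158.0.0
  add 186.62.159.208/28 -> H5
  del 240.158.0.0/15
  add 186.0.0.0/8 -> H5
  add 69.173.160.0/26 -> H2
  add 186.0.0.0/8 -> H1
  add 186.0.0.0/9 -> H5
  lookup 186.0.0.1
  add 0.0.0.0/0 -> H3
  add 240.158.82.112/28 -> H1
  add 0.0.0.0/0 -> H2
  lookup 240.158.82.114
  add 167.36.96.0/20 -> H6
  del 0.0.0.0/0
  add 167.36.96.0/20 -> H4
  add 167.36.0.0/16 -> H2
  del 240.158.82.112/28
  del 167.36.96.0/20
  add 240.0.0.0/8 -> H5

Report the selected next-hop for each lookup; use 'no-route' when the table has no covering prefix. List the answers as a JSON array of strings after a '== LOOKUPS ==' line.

Process each operation:
  + 186.62.144.0/20 (H1) depth=20
  + 0.0.0.0/0 (H5) depth=0
  + 186.62.0.0/16 (H1) depth=16
  + 69.160.0.0/12 (H5) depth=12
  ? 189.185.78.253  path d0:H5→d1:-→d2:-→d3:-→d4:-→d5:-  best=H5
  del 186.62.144.0/20 (clear depth 20)
  + 240.158.82.112/28 (H1) depth=28
  + 240.158.0.0/15 (H5) depth=15
  + 0.0.0.0/0 (H5) depth=0
  ? 44.239.163.108  path d0:H5→d1:-  best=H5
  ? 58.2.99.188  path d0:H5→d1:-  best=H5
  ? 240.158.0.0  path d0:H5→d1:-→d2:-→d3:-→d4:-→d5:-→d6:-→d7:-→d8:-→d9:-→d10:-→d11:-→d12:-→d13:-→d14:-→d15:H5→d16:-→d17:-  best=H5
  del 240.158.82.112/28 (clear depth 28)
  ? 240.158.0.240  path d0:H5→d1:-→d2:-→d3:-→d4:-→d5:-→d6:-→d7:-→d8:-→d9:-→d10:-→d11:-→d12:-→d13:-→d14:-→d15:H5→d16:-→d17:-  best=H5
  ? 186.62.0.1  path d0:H5→d1:-→d2:-→d3:-→d4:-→d5:-→d6:-→d7:-→d8:-→d9:-→d10:-→d11:-→d12:-→d13:-→d14:-→d15:-→d16:H1  best=H1
  + 240.0.0.0/8 (H3) depth=8
  ? 240.90.40.207  path d0:H5→d1:-→d2:-→d3:-→d4:-→d5:-→d6:-→d7:-→d8:H3  best=H3
  ? 240.158.0.0  path d0:H5→d1:-→d2:-→d3:-→d4:-→d5:-→d6:-→d7:-→d8:H3→d9:-→d10:-→d11:-→d12:-→d13:-→d14:-→d15:H5→d16:-→d17:-  best=H5
  + 186.62.159.208/28 (H5) depth=28
  del 240.158.0.0/15 (clear depth 15)
  + 186.0.0.0/8 (H5) depth=8
  + 69.173.160.0/26 (H2) depth=26
  + 186.0.0.0/8 (H1) depth=8
  + 186.0.0.0/9 (H5) depth=9
  ? 186.0.0.1  path d0:H5→d1:-→d2:-→d3:-→d4:-→d5:-→d6:-→d7:-→d8:H1→d9:H5→d10:-  best=H5
  + 0.0.0.0/0 (H3) depth=0
  + 240.158.82.112/28 (H1) depth=28
  + 0.0.0.0/0 (H2) depth=0
  ? 240.158.82.114  path d0:H2→d1:-→d2:-→d3:-→d4:-→d5:-→d6:-→d7:-→d8:H3→d9:-→d10:-→d11:-→d12:-→d13:-→d14:-→d15:-→d16:-→d17:-→d18:-→d19:-→d20:-→d21:-→d22:-→d23:-→d24:-→d25:-→d26:-→d27:-→d28:H1  best=H1
  + 167.36.96.0/20 (H6) depth=20
  del 0.0.0.0/0 (clear depth 0)
  + 167.36.96.0/20 (H4) depth=20
  + 167.36.0.0/16 (H2) depth=16
  del 240.158.82.112/28 (clear depth 28)
  del 167.36.96.0/20 (clear depth 20)
  + 240.0.0.0/8 (H5) depth=8

== LOOKUPS ==
["H5","H5","H5","H5","H5","H1","H3","H5","H5","H1"]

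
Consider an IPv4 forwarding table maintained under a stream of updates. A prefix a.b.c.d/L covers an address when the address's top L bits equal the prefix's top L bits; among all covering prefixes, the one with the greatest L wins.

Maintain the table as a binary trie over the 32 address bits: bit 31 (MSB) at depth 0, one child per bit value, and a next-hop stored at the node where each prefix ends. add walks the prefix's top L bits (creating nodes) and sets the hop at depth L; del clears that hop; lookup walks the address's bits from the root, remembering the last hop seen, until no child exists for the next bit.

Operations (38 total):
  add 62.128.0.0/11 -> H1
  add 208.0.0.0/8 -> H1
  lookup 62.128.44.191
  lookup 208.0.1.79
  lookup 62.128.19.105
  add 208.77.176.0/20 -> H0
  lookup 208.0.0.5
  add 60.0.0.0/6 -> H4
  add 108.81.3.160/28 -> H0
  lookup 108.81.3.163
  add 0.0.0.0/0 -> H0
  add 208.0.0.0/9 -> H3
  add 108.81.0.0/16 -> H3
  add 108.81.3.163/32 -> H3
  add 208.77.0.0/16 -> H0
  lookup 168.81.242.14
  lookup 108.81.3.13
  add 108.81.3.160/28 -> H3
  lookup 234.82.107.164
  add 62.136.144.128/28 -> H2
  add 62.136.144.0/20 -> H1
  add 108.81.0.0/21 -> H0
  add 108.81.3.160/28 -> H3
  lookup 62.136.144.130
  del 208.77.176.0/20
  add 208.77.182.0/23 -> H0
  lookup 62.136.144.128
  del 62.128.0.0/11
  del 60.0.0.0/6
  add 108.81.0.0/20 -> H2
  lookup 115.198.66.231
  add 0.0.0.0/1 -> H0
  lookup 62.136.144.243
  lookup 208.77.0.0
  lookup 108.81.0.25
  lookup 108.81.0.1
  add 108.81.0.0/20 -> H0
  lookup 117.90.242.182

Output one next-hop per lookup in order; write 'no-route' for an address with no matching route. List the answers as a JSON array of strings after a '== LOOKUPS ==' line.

Apply in order:
  add 62.128.0.0/11 -> H1 at depth 11
  add 208.0.0.0/8 -> H1 at depth 8
  lookup 62.128.44.191: bits 00111110100 walk d0:-→d1:-→d2:-→d3:-→d4:-→d5:-→d6:-→d7:-→d8:-→d9:-→d10:-→d11:H1 -> H1
  lookup 208.0.1.79: bits 11010000 walk d0:-→d1:-→d2:-→d3:-→d4:-→d5:-→d6:-→d7:-→d8:H1 -> H1
  lookup 62.128.19.105: bits 00111110100 walk d0:-→d1:-→d2:-→d3:-→d4:-→d5:-→d6:-→d7:-→d8:-→d9:-→d10:-→d11:H1 -> H1
  add 208.77.176.0/20 -> H0 at depth 20
  lookup 208.0.0.5: bits 110100000 walk d0:-→d1:-→d2:-→d3:-→d4:-→d5:-→d6:-→d7:-→d8:H1→d9:- -> H1
  add 60.0.0.0/6 -> H4 at depth 6
  add 108.81.3.160/28 -> H0 at depth 28
  lookup 108.81.3.163: bits 0110110001010001000000111010 walk d0:-→d1:-→d2:-→d3:-→d4:-→d5:-→d6:-→d7:-→d8:-→d9:-→d10:-→d11:-→d12:-→d13:-→d14:-→d15:-→d16:-→d17:-→d18:-→d19:-→d20:-→d21:-→d22:-→d23:-→d24:-→d25:-→d26:-→d27:-→d28:H0 -> H0
  add 0.0.0.0/0 -> H0 at depth 0
  add 208.0.0.0/9 -> H3 at depth 9
  add 108.81.0.0/16 -> H3 at depth 16
  add 108.81.3.163/32 -> H3 at depth 32
  add 208.77.0.0/16 -> H0 at depth 16
  lookup 168.81.242.14: bits 1 walk d0:H0→d1:- -> H0
  lookup 108.81.3.13: bits 011011000101000100000011 walk d0:H0→d1:-→d2:-→d3:-→d4:-→d5:-→d6:-→d7:-→d8:-→d9:-→d10:-→d11:-→d12:-→d13:-→d14:-→d15:-→d16:H3→d17:-→d18:-→d19:-→d20:-→d21:-→d22:-→d23:-→d24:- -> H3
  add 108.81.3.160/28 -> H3 at depth 28
  lookup 234.82.107.164: bits 11 walk d0:H0→d1:-→d2:- -> H0
  add 62.136.144.128/28 -> H2 at depth 28
  add 62.136.144.0/20 -> H1 at depth 20
  add 108.81.0.0/21 -> H0 at depth 21
  add 108.81.3.160/28 -> H3 at depth 28
  lookup 62.136.144.130: bits 0011111010001000100100001000 walk d0:H0→d1:-→d2:-→d3:-→d4:-→d5:-→d6:H4→d7:-→d8:-→d9:-→d10:-→d11:H1→d12:-→d13:-→d14:-→d15:-→d16:-→d17:-→d18:-→d19:-→d20:H1→d21:-→d22:-→d23:-→d24:-→d25:-→d26:-→d27:-→d28:H2 -> H2
  del 208.77.176.0/20 (clear depth 20)
  add 208.77.182.0/23 -> H0 at depth 23
  lookup 62.136.144.128: bits 0011111010001000100100001000 walk d0:H0→d1:-→d2:-→d3:-→d4:-→d5:-→d6:H4→d7:-→d8:-→d9:-→d10:-→d11:H1→d12:-→d13:-→d14:-→d15:-→d16:-→d17:-→d18:-→d19:-→d20:H1→d21:-→d22:-→d23:-→d24:-→d25:-→d26:-→d27:-→d28:H2 -> H2
  del 62.128.0.0/11 (clear depth 11)
  del 60.0.0.0/6 (clear depth 6)
  add 108.81.0.0/20 -> H2 at depth 20
  lookup 115.198.66.231: bits 011 walk d0:H0→d1:-→d2:-→d3:- -> H0
  add 0.0.0.0/1 -> H0 at depth 1
  lookup 62.136.144.243: bits 0011111010001000100100001 walk d0:H0→d1:H0→d2:-→d3:-→d4:-→d5:-→d6:-→d7:-→d8:-→d9:-→d10:-→d11:-→d12:-→d13:-→d14:-→d15:-→d16:-→d17:-→d18:-→d19:-→d20:H1→d21:-→d22:-→d23:-→d24:-→d25:- -> H1
  lookup 208.77.0.0: bits 1101000001001101 walk d0:H0→d1:-→d2:-→d3:-→d4:-→d5:-→d6:-→d7:-→d8:H1→d9:H3→d10:-→d11:-→d12:-→d13:-→d14:-→d15:-→d16:H0 -> H0
  lookup 108.81.0.25: bits 0110110001010001000000 walk d0:H0→d1:H0→d2:-→d3:-→d4:-→d5:-→d6:-→d7:-→d8:-→d9:-→d10:-→d11:-→d12:-→d13:-→d14:-→d15:-→d16:H3→d17:-→d18:-→d19:-→d20:H2→d21:H0→d22:- -> H0
  lookup 108.81.0.1: bits 0110110001010001000000 walk d0:H0→d1:H0→d2:-→d3:-→d4:-→d5:-→d6:-→d7:-→d8:-→d9:-→d10:-→d11:-→d12:-→d13:-→d14:-→d15:-→d16:H3→d17:-→d18:-→d19:-→d20:H2→d21:H0→d22:- -> H0
  add 108.81.0.0/20 -> H0 at depth 20
  lookup 117.90.242.182: bits 011 walk d0:H0→d1:H0→d2:-→d3:- -> H0

== LOOKUPS ==
["H1","H1","H1","H1","H0","H0","H3","H0","H2","H2","H0","H1","H0","H0","H0","H0"]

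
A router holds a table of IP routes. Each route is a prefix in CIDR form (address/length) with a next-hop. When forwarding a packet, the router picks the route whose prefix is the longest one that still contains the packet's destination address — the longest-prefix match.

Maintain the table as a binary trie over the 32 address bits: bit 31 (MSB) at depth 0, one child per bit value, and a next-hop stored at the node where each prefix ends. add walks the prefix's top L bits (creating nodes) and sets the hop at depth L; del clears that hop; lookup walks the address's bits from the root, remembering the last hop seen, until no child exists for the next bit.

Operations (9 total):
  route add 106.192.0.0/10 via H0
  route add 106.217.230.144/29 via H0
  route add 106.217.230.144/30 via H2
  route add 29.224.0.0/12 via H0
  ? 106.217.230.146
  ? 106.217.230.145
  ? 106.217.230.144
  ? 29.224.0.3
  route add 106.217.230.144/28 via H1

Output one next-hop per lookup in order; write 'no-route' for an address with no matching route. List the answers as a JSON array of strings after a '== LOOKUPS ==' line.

Process each operation:
  + 106.192.0.0/10 (H0) depth=10
  + 106.217.230.144/29 (H0) depth=29
  + 106.217.230.144/30 (H2) depth=30
  + 29.224.0.0/12 (H0) depth=12
  lookup 106.217.230.146: bits 011010101101100111100110100100 walk d0:-→d1:-→d2:-→d3:-→d4:-→d5:-→d6:-→d7:-→d8:-→d9:-→d10:H0→d11:-→d12:-→d13:-→d14:-→d15:-→d16:-→d17:-→d18:-→d19:-→d20:-→d21:-→d22:-→d23:-→d24:-→d25:-→d26:-→d27:-→d28:-→d29:H0→d30:H2 -> H2
  lookup 106.217.230.145: bits 011010101101100111100110100100 walk d0:-→d1:-→d2:-→d3:-→d4:-→d5:-→d6:-→d7:-→d8:-→d9:-→d10:H0→d11:-→d12:-→d13:-→d14:-→d15:-→d16:-→d17:-→d18:-→d19:-→d20:-→d21:-→d22:-→d23:-→d24:-→d25:-→d26:-→d27:-→d28:-→d29:H0→d30:H2 -> H2
  lookup 106.217.230.144: bits 011010101101100111100110100100 walk d0:-→d1:-→d2:-→d3:-→d4:-→d5:-→d6:-→d7:-→d8:-→d9:-→d10:H0→d11:-→d12:-→d13:-→d14:-→d15:-→d16:-→d17:-→d18:-→d19:-→d20:-→d21:-→d22:-→d23:-→d24:-→d25:-→d26:-→d27:-→d28:-→d29:H0→d30:H2 -> H2
  lookup 29.224.0.3: bits 000111011110 walk d0:-→d1:-→d2:-→d3:-→d4:-→d5:-→d6:-→d7:-→d8:-→d9:-→d10:-→d11:-→d12:H0 -> H0
  + 106.217.230.144/28 (H1) depth=28

== LOOKUPS ==
["H2","H2","H2","H0"]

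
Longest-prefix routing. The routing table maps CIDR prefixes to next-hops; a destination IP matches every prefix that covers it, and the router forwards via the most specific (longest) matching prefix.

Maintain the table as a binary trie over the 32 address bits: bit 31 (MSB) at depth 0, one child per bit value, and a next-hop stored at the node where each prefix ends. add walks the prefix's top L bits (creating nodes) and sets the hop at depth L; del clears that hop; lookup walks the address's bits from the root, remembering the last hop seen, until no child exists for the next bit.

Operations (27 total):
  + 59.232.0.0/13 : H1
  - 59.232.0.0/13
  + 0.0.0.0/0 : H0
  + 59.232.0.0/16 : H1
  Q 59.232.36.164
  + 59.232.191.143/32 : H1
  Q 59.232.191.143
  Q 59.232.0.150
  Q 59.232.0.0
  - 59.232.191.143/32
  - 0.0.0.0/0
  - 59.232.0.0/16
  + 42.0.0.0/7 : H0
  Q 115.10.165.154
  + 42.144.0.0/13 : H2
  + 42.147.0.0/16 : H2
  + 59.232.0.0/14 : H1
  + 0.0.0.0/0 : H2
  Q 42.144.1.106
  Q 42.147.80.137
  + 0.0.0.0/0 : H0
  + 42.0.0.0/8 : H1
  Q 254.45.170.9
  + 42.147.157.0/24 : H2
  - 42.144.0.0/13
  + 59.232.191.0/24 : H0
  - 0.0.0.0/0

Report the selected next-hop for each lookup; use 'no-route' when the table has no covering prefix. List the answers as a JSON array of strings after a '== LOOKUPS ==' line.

Trace:
  + 59.232.0.0/13 (H1) depth=13
  - 59.232.0.0/13 clear@13
  + 0.0.0.0/0 (H0) depth=0
  + 59.232.0.0/16 (H1) depth=16
  lookup 59.232.36.164: bits 0011101111101000 walk d0:H0→d1:-→d2:-→d3:-→d4:-→d5:-→d6:-→d7:-→d8:-→d9:-→d10:-→d11:-→d12:-→d13:-→d14:-→d15:-→d16:H1 -> H1
  + 59.232.191.143/32 (H1) depth=32
  lookup 59.232.191.143: bits 00111011111010001011111110001111 walk d0:H0→d1:-→d2:-→d3:-→d4:-→d5:-→d6:-→d7:-→d8:-→d9:-→d10:-→d11:-→d12:-→d13:-→d14:-→d15:-→d16:H1→d17:-→d18:-→d19:-→d20:-→d21:-→d22:-→d23:-→d24:-→d25:-→d26:-→d27:-→d28:-→d29:-→d30:-→d31:-→d32:H1 -> H1
  lookup 59.232.0.150: bits 0011101111101000 walk d0:H0→d1:-→d2:-→d3:-→d4:-→d5:-→d6:-→d7:-→d8:-→d9:-→d10:-→d11:-→d12:-→d13:-→d14:-→d15:-→d16:H1 -> H1
  lookup 59.232.0.0: bits 0011101111101000 walk d0:H0→d1:-→d2:-→d3:-→d4:-→d5:-→d6:-→d7:-→d8:-→d9:-→d10:-→d11:-→d12:-→d13:-→d14:-→d15:-→d16:H1 -> H1
  - 59.232.191.143/32 clear@32
  - 0.0.0.0/0 clear@0
  - 59.232.0.0/16 clear@16
  + 42.0.0.0/7 (H0) depth=7
  lookup 115.10.165.154: bits 0 walk d0:-→d1:- -> no-route
  + 42.144.0.0/13 (H2) depth=13
  + 42.147.0.0/16 (H2) depth=16
  + 59.232.0.0/14 (H1) depth=14
  + 0.0.0.0/0 (H2) depth=0
  lookup 42.144.1.106: bits 00101010100100 walk d0:H2→d1:-→d2:-→d3:-→d4:-→d5:-→d6:-→d7:H0→d8:-→d9:-→d10:-→d11:-→d12:-→d13:H2→d14:- -> H2
  lookup 42.147.80.137: bits 0010101010010011 walk d0:H2→d1:-→d2:-→d3:-→d4:-→d5:-→d6:-→d7:H0→d8:-→d9:-→d10:-→d11:-→d12:-→d13:H2→d14:-→d15:-→d16:H2 -> H2
  + 0.0.0.0/0 (H0) depth=0
  + 42.0.0.0/8 (H1) depth=8
  lookup 254.45.170.9: bits ε walk d0:H0 -> H0
  + 42.147.157.0/24 (H2) depth=24
  - 42.144.0.0/13 clear@13
  + 59.232.191.0/24 (H0) depth=24
  - 0.0.0.0/0 clear@0

== LOOKUPS ==
["H1","H1","H1","H1","no-route","H2","H2","H0"]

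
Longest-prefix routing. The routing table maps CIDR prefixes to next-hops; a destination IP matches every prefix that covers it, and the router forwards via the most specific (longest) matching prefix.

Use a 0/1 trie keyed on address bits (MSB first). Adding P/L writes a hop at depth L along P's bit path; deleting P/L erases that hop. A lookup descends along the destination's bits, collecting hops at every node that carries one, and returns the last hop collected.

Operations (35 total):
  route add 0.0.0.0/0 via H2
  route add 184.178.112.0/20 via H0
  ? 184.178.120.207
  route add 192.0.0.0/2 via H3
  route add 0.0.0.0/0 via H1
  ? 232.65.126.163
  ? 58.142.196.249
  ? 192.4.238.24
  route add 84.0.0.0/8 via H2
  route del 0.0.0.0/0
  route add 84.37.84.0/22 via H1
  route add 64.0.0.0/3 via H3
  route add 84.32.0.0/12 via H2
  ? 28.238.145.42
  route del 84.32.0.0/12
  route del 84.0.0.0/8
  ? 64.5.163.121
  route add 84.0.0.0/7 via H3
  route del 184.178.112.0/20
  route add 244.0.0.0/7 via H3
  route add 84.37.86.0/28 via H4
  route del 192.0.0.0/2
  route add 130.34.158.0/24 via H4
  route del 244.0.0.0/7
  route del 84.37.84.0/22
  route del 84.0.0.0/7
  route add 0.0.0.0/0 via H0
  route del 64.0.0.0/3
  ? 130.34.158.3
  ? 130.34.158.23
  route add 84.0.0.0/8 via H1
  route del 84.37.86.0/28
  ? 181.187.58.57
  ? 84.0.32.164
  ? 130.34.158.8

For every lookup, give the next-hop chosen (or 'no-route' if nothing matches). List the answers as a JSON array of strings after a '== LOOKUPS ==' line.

Apply in order:
  add 0.0.0.0/0 -> H2 at depth 0
  add 184.178.112.0/20 -> H0 at depth 20
  Q 184.178.120.207: descend 10111000101100100111 ; hops seen [H2,H0] ; pick H0
  add 192.0.0.0/2 -> H3 at depth 2
  add 0.0.0.0/0 -> H1 at depth 0
  Q 232.65.126.163: descend 11 ; hops seen [H1,H3] ; pick H3
  Q 58.142.196.249: descend ε ; hops seen [H1] ; pick H1
  Q 192.4.238.24: descend 11 ; hops seen [H1,H3] ; pick H3
  add 84.0.0.0/8 -> H2 at depth 8
  del 0.0.0.0/0 (clear depth 0)
  add 84.37.84.0/22 -> H1 at depth 22
  add 64.0.0.0/3 -> H3 at depth 3
  add 84.32.0.0/12 -> H2 at depth 12
  Q 28.238.145.42: descend 0 ; hops seen [∅] ; pick no-route
  del 84.32.0.0/12 (clear depth 12)
  del 84.0.0.0/8 (clear depth 8)
  Q 64.5.163.121: descend 010 ; hops seen [H3] ; pick H3
  add 84.0.0.0/7 -> H3 at depth 7
  del 184.178.112.0/20 (clear depth 20)
  add 244.0.0.0/7 -> H3 at depth 7
  add 84.37.86.0/28 -> H4 at depth 28
  del 192.0.0.0/2 (clear depth 2)
  add 130.34.158.0/24 -> H4 at depth 24
  del 244.0.0.0/7 (clear depth 7)
  del 84.37.84.0/22 (clear depth 22)
  del 84.0.0.0/7 (clear depth 7)
  add 0.0.0.0/0 -> H0 at depth 0
  del 64.0.0.0/3 (clear depth 3)
  Q 130.34.158.3: descend 100000100010001010011110 ; hops seen [H0,H4] ; pick H4
  Q 130.34.158.23: descend 100000100010001010011110 ; hops seen [H0,H4] ; pick H4
  add 84.0.0.0/8 -> H1 at depth 8
  del 84.37.86.0/28 (clear depth 28)
  Q 181.187.58.57: descend 1011 ; hops seen [H0] ; pick H0
  Q 84.0.32.164: descend 0101010000 ; hops seen [H0,H1] ; pick H1
  Q 130.34.158.8: descend 100000100010001010011110 ; hops seen [H0,H4] ; pick H4

== LOOKUPS ==
["H0","H3","H1","H3","no-route","H3","H4","H4","H0","H1","H4"]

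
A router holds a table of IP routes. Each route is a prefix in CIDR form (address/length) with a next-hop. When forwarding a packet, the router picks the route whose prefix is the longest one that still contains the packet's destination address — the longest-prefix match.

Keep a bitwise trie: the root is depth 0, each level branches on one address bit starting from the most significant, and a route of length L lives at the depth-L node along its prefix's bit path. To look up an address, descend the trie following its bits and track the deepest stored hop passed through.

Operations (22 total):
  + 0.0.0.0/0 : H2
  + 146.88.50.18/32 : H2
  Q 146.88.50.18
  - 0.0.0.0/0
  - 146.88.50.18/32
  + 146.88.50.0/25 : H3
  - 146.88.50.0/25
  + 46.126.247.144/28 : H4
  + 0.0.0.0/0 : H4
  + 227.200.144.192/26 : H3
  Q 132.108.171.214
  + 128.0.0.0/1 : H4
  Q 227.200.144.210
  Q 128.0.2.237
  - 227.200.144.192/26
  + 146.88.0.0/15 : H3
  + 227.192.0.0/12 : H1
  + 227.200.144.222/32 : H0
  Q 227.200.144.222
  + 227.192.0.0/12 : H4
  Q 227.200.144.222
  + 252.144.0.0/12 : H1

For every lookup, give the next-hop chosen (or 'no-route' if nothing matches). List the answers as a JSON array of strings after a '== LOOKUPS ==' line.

Trace:
  + 0.0.0.0/0 (H2) depth=0
  + 146.88.50.18/32 (H2) depth=32
  lookup 146.88.50.18: bits 10010010010110000011001000010010 walk d0:H2→d1:-→d2:-→d3:-→d4:-→d5:-→d6:-→d7:-→d8:-→d9:-→d10:-→d11:-→d12:-→d13:-→d14:-→d15:-→d16:-→d17:-→d18:-→d19:-→d20:-→d21:-→d22:-→d23:-→d24:-→d25:-→d26:-→d27:-→d28:-→d29:-→d30:-→d31:-→d32:H2 -> H2
  - 0.0.0.0/0 clear@0
  - 146.88.50.18/32 clear@32
  + 146.88.50.0/25 (H3) depth=25
  - 146.88.50.0/25 clear@25
  + 46.126.247.144/28 (H4) depth=28
  + 0.0.0.0/0 (H4) depth=0
  + 227.200.144.192/26 (H3) depth=26
  lookup 132.108.171.214: bits 100 walk d0:H4→d1:-→d2:-→d3:- -> H4
  + 128.0.0.0/1 (H4) depth=1
  lookup 227.200.144.210: bits 11100011110010001001000011 walk d0:H4→d1:H4→d2:-→d3:-→d4:-→d5:-→d6:-→d7:-→d8:-→d9:-→d10:-→d11:-→d12:-→d13:-→d14:-→d15:-→d16:-→d17:-→d18:-→d19:-→d20:-→d21:-→d22:-→d23:-→d24:-→d25:-→d26:H3 -> H3
  lookup 128.0.2.237: bits 100 walk d0:H4→d1:H4→d2:-→d3:- -> H4
  - 227.200.144.192/26 clear@26
  + 146.88.0.0/15 (H3) depth=15
  + 227.192.0.0/12 (H1) depth=12
  + 227.200.144.222/32 (H0) depth=32
  lookup 227.200.144.222: bits 11100011110010001001000011011110 walk d0:H4→d1:H4→d2:-→d3:-→d4:-→d5:-→d6:-→d7:-→d8:-→d9:-→d10:-→d11:-→d12:H1→d13:-→d14:-→d15:-→d16:-→d17:-→d18:-→d19:-→d20:-→d21:-→d22:-→d23:-→d24:-→d25:-→d26:-→d27:-→d28:-→d29:-→d30:-→d31:-→d32:H0 -> H0
  + 227.192.0.0/12 (H4) depth=12
  lookup 227.200.144.222: bits 11100011110010001001000011011110 walk d0:H4→d1:H4→d2:-→d3:-→d4:-→d5:-→d6:-→d7:-→d8:-→d9:-→d10:-→d11:-→d12:H4→d13:-→d14:-→d15:-→d16:-→d17:-→d18:-→d19:-→d20:-→d21:-→d22:-→d23:-→d24:-→d25:-→d26:-→d27:-→d28:-→d29:-→d30:-→d31:-→d32:H0 -> H0
  + 252.144.0.0/12 (H1) depth=12

== LOOKUPS ==
["H2","H4","H3","H4","H0","H0"]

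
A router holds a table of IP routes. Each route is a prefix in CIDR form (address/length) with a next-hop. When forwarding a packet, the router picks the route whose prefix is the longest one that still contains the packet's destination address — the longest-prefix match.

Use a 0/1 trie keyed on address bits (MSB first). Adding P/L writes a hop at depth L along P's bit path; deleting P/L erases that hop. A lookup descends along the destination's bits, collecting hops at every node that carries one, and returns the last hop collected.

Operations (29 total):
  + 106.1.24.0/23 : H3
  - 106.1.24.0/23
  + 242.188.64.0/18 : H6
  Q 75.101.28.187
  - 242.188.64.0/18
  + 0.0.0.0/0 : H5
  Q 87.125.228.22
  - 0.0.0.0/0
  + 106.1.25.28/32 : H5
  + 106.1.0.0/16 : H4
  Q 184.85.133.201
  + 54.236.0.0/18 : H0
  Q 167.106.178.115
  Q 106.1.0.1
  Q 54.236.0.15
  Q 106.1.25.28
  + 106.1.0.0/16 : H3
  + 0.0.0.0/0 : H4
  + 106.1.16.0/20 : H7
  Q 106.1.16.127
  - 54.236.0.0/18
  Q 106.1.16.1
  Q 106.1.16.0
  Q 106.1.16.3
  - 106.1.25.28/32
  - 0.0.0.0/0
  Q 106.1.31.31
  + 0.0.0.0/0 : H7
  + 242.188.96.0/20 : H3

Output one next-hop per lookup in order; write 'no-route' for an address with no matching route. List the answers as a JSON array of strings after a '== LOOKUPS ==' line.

Trace:
  add 106.1.24.0/23 -> H3 at depth 23
  - 106.1.24.0/23 clear@23
  add 242.188.64.0/18 -> H6 at depth 18
  ? 75.101.28.187  path d0:-→d1:-→d2:-  best=no-route
  - 242.188.64.0/18 clear@18
  add 0.0.0.0/0 -> H5 at depth 0
  ? 87.125.228.22  path d0:H5→d1:-→d2:-  best=H5
  - 0.0.0.0/0 clear@0
  add 106.1.25.28/32 -> H5 at depth 32
  add 106.1.0.0/16 -> H4 at depth 16
  ? 184.85.133.201  path d0:-→d1:-  best=no-route
  add 54.236.0.0/18 -> H0 at depth 18
  ? 167.106.178.115  path d0:-→d1:-  best=no-route
  ? 106.1.0.1  path d0:-→d1:-→d2:-→d3:-→d4:-→d5:-→d6:-→d7:-→d8:-→d9:-→d10:-→d11:-→d12:-→d13:-→d14:-→d15:-→d16:H4→d17:-→d18:-→d19:-  best=H4
  ? 54.236.0.15  path d0:-→d1:-→d2:-→d3:-→d4:-→d5:-→d6:-→d7:-→d8:-→d9:-→d10:-→d11:-→d12:-→d13:-→d14:-→d15:-→d16:-→d17:-→d18:H0  best=H0
  ? 106.1.25.28  path d0:-→d1:-→d2:-→d3:-→d4:-→d5:-→d6:-→d7:-→d8:-→d9:-→d10:-→d11:-→d12:-→d13:-→d14:-→d15:-→d16:H4→d17:-→d18:-→d19:-→d20:-→d21:-→d22:-→d23:-→d24:-→d25:-→d26:-→d27:-→d28:-→d29:-→d30:-→d31:-→d32:H5  best=H5
  add 106.1.0.0/16 -> H3 at depth 16
  add 0.0.0.0/0 -> H4 at depth 0
  add 106.1.16.0/20 -> H7 at depth 20
  ? 106.1.16.127  path d0:H4→d1:-→d2:-→d3:-→d4:-→d5:-→d6:-→d7:-→d8:-→d9:-→d10:-→d11:-→d12:-→d13:-→d14:-→d15:-→d16:H3→d17:-→d18:-→d19:-→d20:H7  best=H7
  - 54.236.0.0/18 clear@18
  ? 106.1.16.1  path d0:H4→d1:-→d2:-→d3:-→d4:-→d5:-→d6:-→d7:-→d8:-→d9:-→d10:-→d11:-→d12:-→d13:-→d14:-→d15:-→d16:H3→d17:-→d18:-→d19:-→d20:H7  best=H7
  ? 106.1.16.0  path d0:H4→d1:-→d2:-→d3:-→d4:-→d5:-→d6:-→d7:-→d8:-→d9:-→d10:-→d11:-→d12:-→d13:-→d14:-→d15:-→d16:H3→d17:-→d18:-→d19:-→d20:H7  best=H7
  ? 106.1.16.3  path d0:H4→d1:-→d2:-→d3:-→d4:-→d5:-→d6:-→d7:-→d8:-→d9:-→d10:-→d11:-→d12:-→d13:-→d14:-→d15:-→d16:H3→d17:-→d18:-→d19:-→d20:H7  best=H7
  - 106.1.25.28/32 clear@32
  - 0.0.0.0/0 clear@0
  ? 106.1.31.31  path d0:-→d1:-→d2:-→d3:-→d4:-→d5:-→d6:-→d7:-→d8:-→d9:-→d10:-→d11:-→d12:-→d13:-→d14:-→d15:-→d16:H3→d17:-→d18:-→d19:-→d20:H7→d21:-  best=H7
  add 0.0.0.0/0 -> H7 at depth 0
  add 242.188.96.0/20 -> H3 at depth 20

== LOOKUPS ==
["no-route","H5","no-route","no-route","H4","H0","H5","H7","H7","H7","H7","H7"]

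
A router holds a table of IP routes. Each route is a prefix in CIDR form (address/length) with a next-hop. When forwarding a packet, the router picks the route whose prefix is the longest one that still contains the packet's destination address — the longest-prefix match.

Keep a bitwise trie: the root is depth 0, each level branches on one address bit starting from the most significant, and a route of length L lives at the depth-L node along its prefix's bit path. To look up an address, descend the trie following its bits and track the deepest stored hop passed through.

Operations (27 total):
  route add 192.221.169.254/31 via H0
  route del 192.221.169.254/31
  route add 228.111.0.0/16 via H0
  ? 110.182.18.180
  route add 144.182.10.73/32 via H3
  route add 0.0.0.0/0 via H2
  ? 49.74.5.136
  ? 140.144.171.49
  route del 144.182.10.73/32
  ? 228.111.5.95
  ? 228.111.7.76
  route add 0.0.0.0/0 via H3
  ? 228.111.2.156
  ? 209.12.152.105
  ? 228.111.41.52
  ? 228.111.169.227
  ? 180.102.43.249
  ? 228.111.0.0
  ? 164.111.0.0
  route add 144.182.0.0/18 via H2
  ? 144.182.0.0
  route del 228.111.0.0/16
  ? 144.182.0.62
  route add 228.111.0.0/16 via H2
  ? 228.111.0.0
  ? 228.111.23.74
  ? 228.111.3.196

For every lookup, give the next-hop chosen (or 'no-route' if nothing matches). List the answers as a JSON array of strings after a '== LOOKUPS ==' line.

Trace:
  + 192.221.169.254/31 (H0) depth=31
  - 192.221.169.254/31 clear@31
  + 228.111.0.0/16 (H0) depth=16
  Q 110.182.18.180: descend ε ; hops seen [∅] ; pick no-route
  + 144.182.10.73/32 (H3) depth=32
  + 0.0.0.0/0 (H2) depth=0
  Q 49.74.5.136: descend ε ; hops seen [H2] ; pick H2
  Q 140.144.171.49: descend 100 ; hops seen [H2] ; pick H2
  - 144.182.10.73/32 clear@32
  Q 228.111.5.95: descend 1110010001101111 ; hops seen [H2,H0] ; pick H0
  Q 228.111.7.76: descend 1110010001101111 ; hops seen [H2,H0] ; pick H0
  + 0.0.0.0/0 (H3) depth=0
  Q 228.111.2.156: descend 1110010001101111 ; hops seen [H3,H0] ; pick H0
  Q 209.12.152.105: descend 110 ; hops seen [H3] ; pick H3
  Q 228.111.41.52: descend 1110010001101111 ; hops seen [H3,H0] ; pick H0
  Q 228.111.169.227: descend 1110010001101111 ; hops seen [H3,H0] ; pick H0
  Q 180.102.43.249: descend 10 ; hops seen [H3] ; pick H3
  Q 228.111.0.0: descend 1110010001101111 ; hops seen [H3,H0] ; pick H0
  Q 164.111.0.0: descend 10 ; hops seen [H3] ; pick H3
  + 144.182.0.0/18 (H2) depth=18
  Q 144.182.0.0: descend 10010000101101100000 ; hops seen [H3,H2] ; pick H2
  - 228.111.0.0/16 clear@16
  Q 144.182.0.62: descend 10010000101101100000 ; hops seen [H3,H2] ; pick H2
  + 228.111.0.0/16 (H2) depth=16
  Q 228.111.0.0: descend 1110010001101111 ; hops seen [H3,H2] ; pick H2
  Q 228.111.23.74: descend 1110010001101111 ; hops seen [H3,H2] ; pick H2
  Q 228.111.3.196: descend 1110010001101111 ; hops seen [H3,H2] ; pick H2

== LOOKUPS ==
["no-route","H2","H2","H0","H0","H0","H3","H0","H0","H3","H0","H3","H2","H2","H2","H2","H2"]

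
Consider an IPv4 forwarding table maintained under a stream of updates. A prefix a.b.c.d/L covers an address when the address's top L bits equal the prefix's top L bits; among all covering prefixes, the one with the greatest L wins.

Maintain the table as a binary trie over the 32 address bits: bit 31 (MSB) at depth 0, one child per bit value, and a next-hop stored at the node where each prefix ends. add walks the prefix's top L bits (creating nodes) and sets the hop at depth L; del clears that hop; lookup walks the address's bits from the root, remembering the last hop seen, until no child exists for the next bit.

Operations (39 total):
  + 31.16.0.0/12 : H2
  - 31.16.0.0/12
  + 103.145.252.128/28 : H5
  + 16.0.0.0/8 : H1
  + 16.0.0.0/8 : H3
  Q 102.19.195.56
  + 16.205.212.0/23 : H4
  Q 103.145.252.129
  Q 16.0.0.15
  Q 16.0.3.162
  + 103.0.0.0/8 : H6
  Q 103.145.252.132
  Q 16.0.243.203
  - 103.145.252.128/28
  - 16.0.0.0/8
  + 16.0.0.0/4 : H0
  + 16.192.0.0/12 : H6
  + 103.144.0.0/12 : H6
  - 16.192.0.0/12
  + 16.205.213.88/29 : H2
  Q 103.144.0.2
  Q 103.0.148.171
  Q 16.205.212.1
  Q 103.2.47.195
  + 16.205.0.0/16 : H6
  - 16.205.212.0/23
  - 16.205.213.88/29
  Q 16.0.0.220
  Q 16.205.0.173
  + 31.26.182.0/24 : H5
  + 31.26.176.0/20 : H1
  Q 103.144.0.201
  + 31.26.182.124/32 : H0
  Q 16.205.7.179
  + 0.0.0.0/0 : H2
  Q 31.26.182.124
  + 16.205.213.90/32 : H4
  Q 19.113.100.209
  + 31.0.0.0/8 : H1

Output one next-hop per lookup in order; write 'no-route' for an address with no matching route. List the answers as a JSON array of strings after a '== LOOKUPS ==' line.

Process each operation:
  + 31.16.0.0/12 (H2) depth=12
  del 31.16.0.0/12 (clear depth 12)
  + 103.145.252.128/28 (H5) depth=28
  + 16.0.0.0/8 (H1) depth=8
  + 16.0.0.0/8 (H3) depth=8
  Q 102.19.195.56: descend 0110011 ; hops seen [∅] ; pick no-route
  + 16.205.212.0/23 (H4) depth=23
  Q 103.145.252.129: descend 0110011110010001111111001000 ; hops seen [H5] ; pick H5
  Q 16.0.0.15: descend 00010000 ; hops seen [H3] ; pick H3
  Q 16.0.3.162: descend 00010000 ; hops seen [H3] ; pick H3
  + 103.0.0.0/8 (H6) depth=8
  Q 103.145.252.132: descend 0110011110010001111111001000 ; hops seen [H6,H5] ; pick H5
  Q 16.0.243.203: descend 00010000 ; hops seen [H3] ; pick H3
  del 103.145.252.128/28 (clear depth 28)
  del 16.0.0.0/8 (clear depth 8)
  + 16.0.0.0/4 (H0) depth=4
  + 16.192.0.0/12 (H6) depth=12
  + 103.144.0.0/12 (H6) depth=12
  del 16.192.0.0/12 (clear depth 12)
  + 16.205.213.88/29 (H2) depth=29
  Q 103.144.0.2: descend 011001111001000 ; hops seen [H6,H6] ; pick H6
  Q 103.0.148.171: descend 01100111 ; hops seen [H6] ; pick H6
  Q 16.205.212.1: descend 00010000110011011101010 ; hops seen [H0,H4] ; pick H4
  Q 103.2.47.195: descend 01100111 ; hops seen [H6] ; pick H6
  + 16.205.0.0/16 (H6) depth=16
  del 16.205.212.0/23 (clear depth 23)
  del 16.205.213.88/29 (clear depth 29)
  Q 16.0.0.220: descend 00010000 ; hops seen [H0] ; pick H0
  Q 16.205.0.173: descend 0001000011001101 ; hops seen [H0,H6] ; pick H6
  + 31.26.182.0/24 (H5) depth=24
  + 31.26.176.0/20 (H1) depth=20
  Q 103.144.0.201: descend 011001111001000 ; hops seen [H6,H6] ; pick H6
  + 31.26.182.124/32 (H0) depth=32
  Q 16.205.7.179: descend 0001000011001101 ; hops seen [H0,H6] ; pick H6
  + 0.0.0.0/0 (H2) depth=0
  Q 31.26.182.124: descend 00011111000110101011011001111100 ; hops seen [H2,H0,H1,H5,H0] ; pick H0
  + 16.205.213.90/32 (H4) depth=32
  Q 19.113.100.209: descend 000100 ; hops seen [H2,H0] ; pick H0
  + 31.0.0.0/8 (H1) depth=8

== LOOKUPS ==
["no-route","H5","H3","H3","H5","H3","H6","H6","H4","H6","H0","H6","H6","H6","H0","H0"]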